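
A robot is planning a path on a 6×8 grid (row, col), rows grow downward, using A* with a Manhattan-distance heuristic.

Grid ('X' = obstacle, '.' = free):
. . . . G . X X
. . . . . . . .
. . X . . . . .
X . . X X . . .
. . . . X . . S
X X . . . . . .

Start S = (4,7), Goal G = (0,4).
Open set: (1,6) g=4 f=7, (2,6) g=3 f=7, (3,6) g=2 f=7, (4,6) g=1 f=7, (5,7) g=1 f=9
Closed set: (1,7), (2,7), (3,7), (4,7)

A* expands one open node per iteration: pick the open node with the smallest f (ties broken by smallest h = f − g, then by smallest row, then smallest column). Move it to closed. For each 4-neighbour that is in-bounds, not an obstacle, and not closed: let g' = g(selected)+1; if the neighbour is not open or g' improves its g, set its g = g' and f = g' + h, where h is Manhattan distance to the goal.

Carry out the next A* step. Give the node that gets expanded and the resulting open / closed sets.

step 1: expand (1,6) (f=7, h=3) → closed; open now [(1,5) g=5 f=7, (2,6) g=3 f=7, (3,6) g=2 f=7, (4,6) g=1 f=7, (5,7) g=1 f=9]

expanded=(1,6); open=[(1,5) g=5 f=7, (2,6) g=3 f=7, (3,6) g=2 f=7, (4,6) g=1 f=7, (5,7) g=1 f=9]; closed=[(1,6), (1,7), (2,7), (3,7), (4,7)]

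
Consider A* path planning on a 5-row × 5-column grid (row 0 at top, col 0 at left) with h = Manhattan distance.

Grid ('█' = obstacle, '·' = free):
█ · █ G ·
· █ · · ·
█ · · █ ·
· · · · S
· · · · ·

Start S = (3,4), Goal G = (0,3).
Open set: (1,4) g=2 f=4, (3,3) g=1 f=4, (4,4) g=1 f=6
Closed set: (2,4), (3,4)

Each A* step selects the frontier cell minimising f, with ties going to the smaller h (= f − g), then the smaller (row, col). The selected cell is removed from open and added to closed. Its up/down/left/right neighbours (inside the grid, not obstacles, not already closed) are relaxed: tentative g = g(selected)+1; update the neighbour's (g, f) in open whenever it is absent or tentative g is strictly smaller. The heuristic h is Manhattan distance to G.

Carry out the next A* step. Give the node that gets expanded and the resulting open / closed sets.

step 1: expand (1,4) (f=4, h=2) → closed; open now [(0,4) g=3 f=4, (1,3) g=3 f=4, (3,3) g=1 f=4, (4,4) g=1 f=6]

expanded=(1,4); open=[(0,4) g=3 f=4, (1,3) g=3 f=4, (3,3) g=1 f=4, (4,4) g=1 f=6]; closed=[(1,4), (2,4), (3,4)]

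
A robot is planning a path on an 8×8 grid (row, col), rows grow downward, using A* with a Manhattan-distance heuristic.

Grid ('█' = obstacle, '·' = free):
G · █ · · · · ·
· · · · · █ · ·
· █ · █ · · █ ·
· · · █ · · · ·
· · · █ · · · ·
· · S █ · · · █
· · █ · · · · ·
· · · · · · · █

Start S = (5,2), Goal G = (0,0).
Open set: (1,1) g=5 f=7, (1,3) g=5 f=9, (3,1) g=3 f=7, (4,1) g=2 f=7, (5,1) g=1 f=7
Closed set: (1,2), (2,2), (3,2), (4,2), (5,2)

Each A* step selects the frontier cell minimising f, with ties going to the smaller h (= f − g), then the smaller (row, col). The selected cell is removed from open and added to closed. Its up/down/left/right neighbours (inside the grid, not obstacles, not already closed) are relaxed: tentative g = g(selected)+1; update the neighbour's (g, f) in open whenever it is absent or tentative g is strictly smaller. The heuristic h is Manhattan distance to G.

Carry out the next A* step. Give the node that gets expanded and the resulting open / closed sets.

expanded=(1,1); open=[(0,1) g=6 f=7, (1,0) g=6 f=7, (1,3) g=5 f=9, (3,1) g=3 f=7, (4,1) g=2 f=7, (5,1) g=1 f=7]; closed=[(1,1), (1,2), (2,2), (3,2), (4,2), (5,2)]

step 1: expand (1,1) (f=7, h=2) → closed; open now [(0,1) g=6 f=7, (1,0) g=6 f=7, (1,3) g=5 f=9, (3,1) g=3 f=7, (4,1) g=2 f=7, (5,1) g=1 f=7]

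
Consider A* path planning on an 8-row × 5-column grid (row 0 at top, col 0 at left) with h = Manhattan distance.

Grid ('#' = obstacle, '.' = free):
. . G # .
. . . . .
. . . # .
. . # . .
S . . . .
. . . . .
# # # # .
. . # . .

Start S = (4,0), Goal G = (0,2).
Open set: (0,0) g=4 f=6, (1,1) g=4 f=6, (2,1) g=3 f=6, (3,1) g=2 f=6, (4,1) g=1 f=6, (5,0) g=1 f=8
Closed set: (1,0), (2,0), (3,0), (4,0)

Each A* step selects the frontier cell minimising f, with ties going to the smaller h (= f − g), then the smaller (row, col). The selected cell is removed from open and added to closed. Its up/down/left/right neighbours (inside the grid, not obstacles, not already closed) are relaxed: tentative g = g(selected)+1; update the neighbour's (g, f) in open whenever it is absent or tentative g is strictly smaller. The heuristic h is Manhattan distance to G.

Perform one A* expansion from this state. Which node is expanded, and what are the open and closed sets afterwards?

step 1: expand (0,0) (f=6, h=2) → closed; open now [(0,1) g=5 f=6, (1,1) g=4 f=6, (2,1) g=3 f=6, (3,1) g=2 f=6, (4,1) g=1 f=6, (5,0) g=1 f=8]

expanded=(0,0); open=[(0,1) g=5 f=6, (1,1) g=4 f=6, (2,1) g=3 f=6, (3,1) g=2 f=6, (4,1) g=1 f=6, (5,0) g=1 f=8]; closed=[(0,0), (1,0), (2,0), (3,0), (4,0)]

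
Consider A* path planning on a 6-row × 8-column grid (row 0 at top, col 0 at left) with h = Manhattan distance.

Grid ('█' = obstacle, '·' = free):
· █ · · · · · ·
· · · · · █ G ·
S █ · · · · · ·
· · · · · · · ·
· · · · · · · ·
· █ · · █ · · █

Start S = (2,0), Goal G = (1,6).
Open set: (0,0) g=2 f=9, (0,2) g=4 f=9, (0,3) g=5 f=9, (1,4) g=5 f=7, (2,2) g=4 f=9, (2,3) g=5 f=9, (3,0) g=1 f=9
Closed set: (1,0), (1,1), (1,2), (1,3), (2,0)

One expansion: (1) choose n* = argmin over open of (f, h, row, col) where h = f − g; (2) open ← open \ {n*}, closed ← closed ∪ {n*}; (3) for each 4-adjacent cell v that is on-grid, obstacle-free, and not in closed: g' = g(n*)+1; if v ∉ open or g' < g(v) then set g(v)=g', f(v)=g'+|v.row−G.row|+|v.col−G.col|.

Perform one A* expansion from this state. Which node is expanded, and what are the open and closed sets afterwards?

expanded=(1,4); open=[(0,0) g=2 f=9, (0,2) g=4 f=9, (0,3) g=5 f=9, (0,4) g=6 f=9, (2,2) g=4 f=9, (2,3) g=5 f=9, (2,4) g=6 f=9, (3,0) g=1 f=9]; closed=[(1,0), (1,1), (1,2), (1,3), (1,4), (2,0)]

step 1: expand (1,4) (f=7, h=2) → closed; open now [(0,0) g=2 f=9, (0,2) g=4 f=9, (0,3) g=5 f=9, (0,4) g=6 f=9, (2,2) g=4 f=9, (2,3) g=5 f=9, (2,4) g=6 f=9, (3,0) g=1 f=9]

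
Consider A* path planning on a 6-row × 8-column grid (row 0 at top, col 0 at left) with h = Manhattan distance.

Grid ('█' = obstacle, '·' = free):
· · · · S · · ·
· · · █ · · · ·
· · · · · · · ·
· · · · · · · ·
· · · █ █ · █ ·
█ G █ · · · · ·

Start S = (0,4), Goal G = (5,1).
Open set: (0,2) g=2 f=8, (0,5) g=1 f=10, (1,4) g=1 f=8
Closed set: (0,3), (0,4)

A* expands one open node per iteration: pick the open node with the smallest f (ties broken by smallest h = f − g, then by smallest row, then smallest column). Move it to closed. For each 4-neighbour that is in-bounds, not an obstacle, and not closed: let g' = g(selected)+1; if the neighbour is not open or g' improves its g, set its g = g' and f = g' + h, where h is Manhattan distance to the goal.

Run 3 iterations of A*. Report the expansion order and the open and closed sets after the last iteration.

order=[(0,2) → (0,1) → (1,1)]; open=[(0,0) g=4 f=10, (0,5) g=1 f=10, (1,0) g=5 f=10, (1,2) g=3 f=8, (1,4) g=1 f=8, (2,1) g=5 f=8]; closed=[(0,1), (0,2), (0,3), (0,4), (1,1)]

step 1: expand (0,2) (f=8, h=6) → closed; open now [(0,1) g=3 f=8, (0,5) g=1 f=10, (1,2) g=3 f=8, (1,4) g=1 f=8]
step 2: expand (0,1) (f=8, h=5) → closed; open now [(0,0) g=4 f=10, (0,5) g=1 f=10, (1,1) g=4 f=8, (1,2) g=3 f=8, (1,4) g=1 f=8]
step 3: expand (1,1) (f=8, h=4) → closed; open now [(0,0) g=4 f=10, (0,5) g=1 f=10, (1,0) g=5 f=10, (1,2) g=3 f=8, (1,4) g=1 f=8, (2,1) g=5 f=8]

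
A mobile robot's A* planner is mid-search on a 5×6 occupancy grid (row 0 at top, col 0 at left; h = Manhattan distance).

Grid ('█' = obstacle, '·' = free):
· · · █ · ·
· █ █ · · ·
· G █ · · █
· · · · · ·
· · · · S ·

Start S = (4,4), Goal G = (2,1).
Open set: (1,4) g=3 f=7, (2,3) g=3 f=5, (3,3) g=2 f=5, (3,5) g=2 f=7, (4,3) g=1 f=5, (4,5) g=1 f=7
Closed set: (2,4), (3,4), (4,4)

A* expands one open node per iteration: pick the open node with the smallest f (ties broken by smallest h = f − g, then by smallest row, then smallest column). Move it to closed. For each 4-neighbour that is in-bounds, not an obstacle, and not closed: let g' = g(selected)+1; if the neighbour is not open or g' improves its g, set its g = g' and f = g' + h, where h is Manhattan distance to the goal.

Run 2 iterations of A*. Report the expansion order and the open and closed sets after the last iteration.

order=[(2,3) → (3,3)]; open=[(1,3) g=4 f=7, (1,4) g=3 f=7, (3,2) g=3 f=5, (3,5) g=2 f=7, (4,3) g=1 f=5, (4,5) g=1 f=7]; closed=[(2,3), (2,4), (3,3), (3,4), (4,4)]

step 1: expand (2,3) (f=5, h=2) → closed; open now [(1,3) g=4 f=7, (1,4) g=3 f=7, (3,3) g=2 f=5, (3,5) g=2 f=7, (4,3) g=1 f=5, (4,5) g=1 f=7]
step 2: expand (3,3) (f=5, h=3) → closed; open now [(1,3) g=4 f=7, (1,4) g=3 f=7, (3,2) g=3 f=5, (3,5) g=2 f=7, (4,3) g=1 f=5, (4,5) g=1 f=7]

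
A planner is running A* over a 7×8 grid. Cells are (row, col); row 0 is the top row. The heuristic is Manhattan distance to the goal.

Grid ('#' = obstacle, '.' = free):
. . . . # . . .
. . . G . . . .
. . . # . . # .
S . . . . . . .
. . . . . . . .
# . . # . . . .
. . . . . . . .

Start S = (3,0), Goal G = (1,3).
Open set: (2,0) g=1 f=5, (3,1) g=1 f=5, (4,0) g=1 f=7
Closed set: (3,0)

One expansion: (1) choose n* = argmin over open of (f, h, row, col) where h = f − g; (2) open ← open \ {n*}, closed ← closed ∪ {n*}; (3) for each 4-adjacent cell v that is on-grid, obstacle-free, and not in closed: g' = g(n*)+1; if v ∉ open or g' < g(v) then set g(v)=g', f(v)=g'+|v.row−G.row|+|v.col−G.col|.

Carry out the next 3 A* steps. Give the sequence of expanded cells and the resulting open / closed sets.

step 1: expand (2,0) (f=5, h=4) → closed; open now [(1,0) g=2 f=5, (2,1) g=2 f=5, (3,1) g=1 f=5, (4,0) g=1 f=7]
step 2: expand (1,0) (f=5, h=3) → closed; open now [(0,0) g=3 f=7, (1,1) g=3 f=5, (2,1) g=2 f=5, (3,1) g=1 f=5, (4,0) g=1 f=7]
step 3: expand (1,1) (f=5, h=2) → closed; open now [(0,0) g=3 f=7, (0,1) g=4 f=7, (1,2) g=4 f=5, (2,1) g=2 f=5, (3,1) g=1 f=5, (4,0) g=1 f=7]

order=[(2,0) → (1,0) → (1,1)]; open=[(0,0) g=3 f=7, (0,1) g=4 f=7, (1,2) g=4 f=5, (2,1) g=2 f=5, (3,1) g=1 f=5, (4,0) g=1 f=7]; closed=[(1,0), (1,1), (2,0), (3,0)]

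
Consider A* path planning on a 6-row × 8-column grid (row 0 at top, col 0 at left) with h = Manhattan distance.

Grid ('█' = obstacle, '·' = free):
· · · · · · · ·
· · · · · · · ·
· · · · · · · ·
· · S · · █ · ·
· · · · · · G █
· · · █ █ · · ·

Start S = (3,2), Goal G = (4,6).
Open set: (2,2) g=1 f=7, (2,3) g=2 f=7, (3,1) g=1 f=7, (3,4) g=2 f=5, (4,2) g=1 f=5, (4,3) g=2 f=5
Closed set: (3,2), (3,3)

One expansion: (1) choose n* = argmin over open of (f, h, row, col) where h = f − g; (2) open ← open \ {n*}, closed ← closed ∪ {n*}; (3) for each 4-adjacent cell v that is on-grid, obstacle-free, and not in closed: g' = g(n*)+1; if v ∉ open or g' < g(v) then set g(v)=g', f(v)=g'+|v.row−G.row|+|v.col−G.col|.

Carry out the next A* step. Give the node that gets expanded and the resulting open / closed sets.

expanded=(3,4); open=[(2,2) g=1 f=7, (2,3) g=2 f=7, (2,4) g=3 f=7, (3,1) g=1 f=7, (4,2) g=1 f=5, (4,3) g=2 f=5, (4,4) g=3 f=5]; closed=[(3,2), (3,3), (3,4)]

step 1: expand (3,4) (f=5, h=3) → closed; open now [(2,2) g=1 f=7, (2,3) g=2 f=7, (2,4) g=3 f=7, (3,1) g=1 f=7, (4,2) g=1 f=5, (4,3) g=2 f=5, (4,4) g=3 f=5]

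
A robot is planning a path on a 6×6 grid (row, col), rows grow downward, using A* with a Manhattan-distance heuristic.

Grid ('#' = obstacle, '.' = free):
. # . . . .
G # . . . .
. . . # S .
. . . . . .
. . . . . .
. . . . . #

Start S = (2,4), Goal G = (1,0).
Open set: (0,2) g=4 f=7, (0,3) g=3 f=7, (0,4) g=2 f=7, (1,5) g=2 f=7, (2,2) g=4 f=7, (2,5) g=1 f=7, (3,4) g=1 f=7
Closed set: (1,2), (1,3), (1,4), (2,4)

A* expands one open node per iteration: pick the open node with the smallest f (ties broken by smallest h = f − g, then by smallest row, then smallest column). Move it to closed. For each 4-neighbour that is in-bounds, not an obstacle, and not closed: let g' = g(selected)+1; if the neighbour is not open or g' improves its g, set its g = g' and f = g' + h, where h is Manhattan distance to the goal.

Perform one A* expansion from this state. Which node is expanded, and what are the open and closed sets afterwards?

step 1: expand (0,2) (f=7, h=3) → closed; open now [(0,3) g=3 f=7, (0,4) g=2 f=7, (1,5) g=2 f=7, (2,2) g=4 f=7, (2,5) g=1 f=7, (3,4) g=1 f=7]

expanded=(0,2); open=[(0,3) g=3 f=7, (0,4) g=2 f=7, (1,5) g=2 f=7, (2,2) g=4 f=7, (2,5) g=1 f=7, (3,4) g=1 f=7]; closed=[(0,2), (1,2), (1,3), (1,4), (2,4)]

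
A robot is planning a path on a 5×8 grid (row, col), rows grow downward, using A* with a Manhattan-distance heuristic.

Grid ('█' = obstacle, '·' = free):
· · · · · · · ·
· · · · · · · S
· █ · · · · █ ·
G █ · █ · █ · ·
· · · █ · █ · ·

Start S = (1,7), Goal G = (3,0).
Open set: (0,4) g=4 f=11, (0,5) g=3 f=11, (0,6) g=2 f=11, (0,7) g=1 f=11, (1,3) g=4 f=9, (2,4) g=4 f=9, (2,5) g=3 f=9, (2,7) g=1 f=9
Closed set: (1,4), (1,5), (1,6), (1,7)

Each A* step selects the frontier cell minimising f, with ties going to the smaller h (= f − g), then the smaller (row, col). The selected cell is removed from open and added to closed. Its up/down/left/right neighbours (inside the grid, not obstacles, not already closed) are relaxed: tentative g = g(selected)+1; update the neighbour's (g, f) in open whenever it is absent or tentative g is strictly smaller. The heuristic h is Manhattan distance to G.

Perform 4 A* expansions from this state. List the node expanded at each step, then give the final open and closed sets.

order=[(1,3) → (1,2) → (1,1) → (1,0)]; open=[(0,0) g=8 f=11, (0,1) g=7 f=11, (0,2) g=6 f=11, (0,3) g=5 f=11, (0,4) g=4 f=11, (0,5) g=3 f=11, (0,6) g=2 f=11, (0,7) g=1 f=11, (2,0) g=8 f=9, (2,2) g=6 f=9, (2,3) g=5 f=9, (2,4) g=4 f=9, (2,5) g=3 f=9, (2,7) g=1 f=9]; closed=[(1,0), (1,1), (1,2), (1,3), (1,4), (1,5), (1,6), (1,7)]

step 1: expand (1,3) (f=9, h=5) → closed; open now [(0,3) g=5 f=11, (0,4) g=4 f=11, (0,5) g=3 f=11, (0,6) g=2 f=11, (0,7) g=1 f=11, (1,2) g=5 f=9, (2,3) g=5 f=9, (2,4) g=4 f=9, (2,5) g=3 f=9, (2,7) g=1 f=9]
step 2: expand (1,2) (f=9, h=4) → closed; open now [(0,2) g=6 f=11, (0,3) g=5 f=11, (0,4) g=4 f=11, (0,5) g=3 f=11, (0,6) g=2 f=11, (0,7) g=1 f=11, (1,1) g=6 f=9, (2,2) g=6 f=9, (2,3) g=5 f=9, (2,4) g=4 f=9, (2,5) g=3 f=9, (2,7) g=1 f=9]
step 3: expand (1,1) (f=9, h=3) → closed; open now [(0,1) g=7 f=11, (0,2) g=6 f=11, (0,3) g=5 f=11, (0,4) g=4 f=11, (0,5) g=3 f=11, (0,6) g=2 f=11, (0,7) g=1 f=11, (1,0) g=7 f=9, (2,2) g=6 f=9, (2,3) g=5 f=9, (2,4) g=4 f=9, (2,5) g=3 f=9, (2,7) g=1 f=9]
step 4: expand (1,0) (f=9, h=2) → closed; open now [(0,0) g=8 f=11, (0,1) g=7 f=11, (0,2) g=6 f=11, (0,3) g=5 f=11, (0,4) g=4 f=11, (0,5) g=3 f=11, (0,6) g=2 f=11, (0,7) g=1 f=11, (2,0) g=8 f=9, (2,2) g=6 f=9, (2,3) g=5 f=9, (2,4) g=4 f=9, (2,5) g=3 f=9, (2,7) g=1 f=9]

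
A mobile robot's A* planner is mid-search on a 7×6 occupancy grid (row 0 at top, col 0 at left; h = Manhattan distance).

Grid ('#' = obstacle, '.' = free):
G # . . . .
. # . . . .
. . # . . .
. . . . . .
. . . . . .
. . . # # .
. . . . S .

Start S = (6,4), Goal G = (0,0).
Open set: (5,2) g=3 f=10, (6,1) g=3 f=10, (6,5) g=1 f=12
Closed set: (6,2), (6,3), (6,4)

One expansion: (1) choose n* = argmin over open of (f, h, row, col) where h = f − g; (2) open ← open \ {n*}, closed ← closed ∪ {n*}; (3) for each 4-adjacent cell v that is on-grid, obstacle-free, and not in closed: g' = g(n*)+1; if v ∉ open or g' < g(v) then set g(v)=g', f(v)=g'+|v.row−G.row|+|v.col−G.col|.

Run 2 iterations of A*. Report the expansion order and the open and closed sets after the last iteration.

step 1: expand (5,2) (f=10, h=7) → closed; open now [(4,2) g=4 f=10, (5,1) g=4 f=10, (6,1) g=3 f=10, (6,5) g=1 f=12]
step 2: expand (4,2) (f=10, h=6) → closed; open now [(3,2) g=5 f=10, (4,1) g=5 f=10, (4,3) g=5 f=12, (5,1) g=4 f=10, (6,1) g=3 f=10, (6,5) g=1 f=12]

order=[(5,2) → (4,2)]; open=[(3,2) g=5 f=10, (4,1) g=5 f=10, (4,3) g=5 f=12, (5,1) g=4 f=10, (6,1) g=3 f=10, (6,5) g=1 f=12]; closed=[(4,2), (5,2), (6,2), (6,3), (6,4)]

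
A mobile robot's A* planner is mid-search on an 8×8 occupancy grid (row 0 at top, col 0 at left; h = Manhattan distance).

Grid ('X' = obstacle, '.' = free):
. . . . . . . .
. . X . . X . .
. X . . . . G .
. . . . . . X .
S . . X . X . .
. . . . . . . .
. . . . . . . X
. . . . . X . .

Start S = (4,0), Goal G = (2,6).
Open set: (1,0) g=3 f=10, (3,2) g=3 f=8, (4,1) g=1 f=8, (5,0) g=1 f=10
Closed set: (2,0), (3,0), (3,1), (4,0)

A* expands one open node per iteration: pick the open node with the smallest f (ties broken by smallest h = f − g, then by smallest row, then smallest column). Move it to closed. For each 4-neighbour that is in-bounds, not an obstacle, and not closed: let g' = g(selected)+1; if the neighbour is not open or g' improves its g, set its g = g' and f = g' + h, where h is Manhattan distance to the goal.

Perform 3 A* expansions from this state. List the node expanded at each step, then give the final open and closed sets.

order=[(3,2) → (2,2) → (2,3)]; open=[(1,0) g=3 f=10, (1,3) g=6 f=10, (2,4) g=6 f=8, (3,3) g=4 f=8, (4,1) g=1 f=8, (4,2) g=4 f=10, (5,0) g=1 f=10]; closed=[(2,0), (2,2), (2,3), (3,0), (3,1), (3,2), (4,0)]

step 1: expand (3,2) (f=8, h=5) → closed; open now [(1,0) g=3 f=10, (2,2) g=4 f=8, (3,3) g=4 f=8, (4,1) g=1 f=8, (4,2) g=4 f=10, (5,0) g=1 f=10]
step 2: expand (2,2) (f=8, h=4) → closed; open now [(1,0) g=3 f=10, (2,3) g=5 f=8, (3,3) g=4 f=8, (4,1) g=1 f=8, (4,2) g=4 f=10, (5,0) g=1 f=10]
step 3: expand (2,3) (f=8, h=3) → closed; open now [(1,0) g=3 f=10, (1,3) g=6 f=10, (2,4) g=6 f=8, (3,3) g=4 f=8, (4,1) g=1 f=8, (4,2) g=4 f=10, (5,0) g=1 f=10]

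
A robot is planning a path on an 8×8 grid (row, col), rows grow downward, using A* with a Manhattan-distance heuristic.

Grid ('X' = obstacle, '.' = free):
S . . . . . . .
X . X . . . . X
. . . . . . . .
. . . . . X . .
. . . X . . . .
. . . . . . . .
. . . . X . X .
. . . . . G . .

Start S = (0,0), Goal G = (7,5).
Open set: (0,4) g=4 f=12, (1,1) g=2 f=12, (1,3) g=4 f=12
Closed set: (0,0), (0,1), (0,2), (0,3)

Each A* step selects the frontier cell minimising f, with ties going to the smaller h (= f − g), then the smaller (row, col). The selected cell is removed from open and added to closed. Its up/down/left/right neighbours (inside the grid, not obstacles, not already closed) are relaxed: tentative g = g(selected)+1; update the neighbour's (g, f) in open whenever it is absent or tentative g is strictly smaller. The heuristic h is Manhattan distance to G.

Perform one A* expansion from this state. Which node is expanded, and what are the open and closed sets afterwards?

expanded=(0,4); open=[(0,5) g=5 f=12, (1,1) g=2 f=12, (1,3) g=4 f=12, (1,4) g=5 f=12]; closed=[(0,0), (0,1), (0,2), (0,3), (0,4)]

step 1: expand (0,4) (f=12, h=8) → closed; open now [(0,5) g=5 f=12, (1,1) g=2 f=12, (1,3) g=4 f=12, (1,4) g=5 f=12]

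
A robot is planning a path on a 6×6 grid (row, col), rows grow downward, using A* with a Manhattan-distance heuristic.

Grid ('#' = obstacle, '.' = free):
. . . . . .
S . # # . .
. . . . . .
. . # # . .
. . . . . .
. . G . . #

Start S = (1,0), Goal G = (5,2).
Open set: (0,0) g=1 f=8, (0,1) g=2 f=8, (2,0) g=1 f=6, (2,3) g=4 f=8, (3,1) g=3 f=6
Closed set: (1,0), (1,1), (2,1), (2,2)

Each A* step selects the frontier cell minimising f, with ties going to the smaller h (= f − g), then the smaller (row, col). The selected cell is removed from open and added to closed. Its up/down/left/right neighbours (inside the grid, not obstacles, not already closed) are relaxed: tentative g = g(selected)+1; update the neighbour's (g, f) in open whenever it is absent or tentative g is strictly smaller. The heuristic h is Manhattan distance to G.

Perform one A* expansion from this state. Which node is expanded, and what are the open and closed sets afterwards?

expanded=(3,1); open=[(0,0) g=1 f=8, (0,1) g=2 f=8, (2,0) g=1 f=6, (2,3) g=4 f=8, (3,0) g=4 f=8, (4,1) g=4 f=6]; closed=[(1,0), (1,1), (2,1), (2,2), (3,1)]

step 1: expand (3,1) (f=6, h=3) → closed; open now [(0,0) g=1 f=8, (0,1) g=2 f=8, (2,0) g=1 f=6, (2,3) g=4 f=8, (3,0) g=4 f=8, (4,1) g=4 f=6]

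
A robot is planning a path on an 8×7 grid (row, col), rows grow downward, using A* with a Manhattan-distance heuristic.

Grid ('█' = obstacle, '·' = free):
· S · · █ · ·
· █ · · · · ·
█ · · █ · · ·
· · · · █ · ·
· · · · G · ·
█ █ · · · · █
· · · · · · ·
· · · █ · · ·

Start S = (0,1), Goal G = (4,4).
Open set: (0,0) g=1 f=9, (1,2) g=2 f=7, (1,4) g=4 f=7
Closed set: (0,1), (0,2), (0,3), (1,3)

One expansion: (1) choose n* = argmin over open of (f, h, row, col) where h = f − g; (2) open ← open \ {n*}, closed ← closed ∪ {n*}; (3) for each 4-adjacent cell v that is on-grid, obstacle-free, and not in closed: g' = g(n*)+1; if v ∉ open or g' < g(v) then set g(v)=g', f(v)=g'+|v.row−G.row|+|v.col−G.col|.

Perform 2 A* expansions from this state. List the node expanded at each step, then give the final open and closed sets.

order=[(1,4) → (2,4)]; open=[(0,0) g=1 f=9, (1,2) g=2 f=7, (1,5) g=5 f=9, (2,5) g=6 f=9]; closed=[(0,1), (0,2), (0,3), (1,3), (1,4), (2,4)]

step 1: expand (1,4) (f=7, h=3) → closed; open now [(0,0) g=1 f=9, (1,2) g=2 f=7, (1,5) g=5 f=9, (2,4) g=5 f=7]
step 2: expand (2,4) (f=7, h=2) → closed; open now [(0,0) g=1 f=9, (1,2) g=2 f=7, (1,5) g=5 f=9, (2,5) g=6 f=9]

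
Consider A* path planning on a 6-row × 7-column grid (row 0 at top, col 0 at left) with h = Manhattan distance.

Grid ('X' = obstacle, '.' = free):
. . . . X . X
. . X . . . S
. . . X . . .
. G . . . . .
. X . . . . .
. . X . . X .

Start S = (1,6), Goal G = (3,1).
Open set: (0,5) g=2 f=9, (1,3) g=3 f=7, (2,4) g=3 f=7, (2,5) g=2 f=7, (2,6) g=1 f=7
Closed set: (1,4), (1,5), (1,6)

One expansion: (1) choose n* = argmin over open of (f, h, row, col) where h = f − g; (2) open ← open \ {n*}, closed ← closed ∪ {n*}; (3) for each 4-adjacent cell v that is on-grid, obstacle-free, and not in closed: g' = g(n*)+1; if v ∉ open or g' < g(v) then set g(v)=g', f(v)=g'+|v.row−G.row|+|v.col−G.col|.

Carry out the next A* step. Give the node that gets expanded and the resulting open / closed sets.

expanded=(1,3); open=[(0,3) g=4 f=9, (0,5) g=2 f=9, (2,4) g=3 f=7, (2,5) g=2 f=7, (2,6) g=1 f=7]; closed=[(1,3), (1,4), (1,5), (1,6)]

step 1: expand (1,3) (f=7, h=4) → closed; open now [(0,3) g=4 f=9, (0,5) g=2 f=9, (2,4) g=3 f=7, (2,5) g=2 f=7, (2,6) g=1 f=7]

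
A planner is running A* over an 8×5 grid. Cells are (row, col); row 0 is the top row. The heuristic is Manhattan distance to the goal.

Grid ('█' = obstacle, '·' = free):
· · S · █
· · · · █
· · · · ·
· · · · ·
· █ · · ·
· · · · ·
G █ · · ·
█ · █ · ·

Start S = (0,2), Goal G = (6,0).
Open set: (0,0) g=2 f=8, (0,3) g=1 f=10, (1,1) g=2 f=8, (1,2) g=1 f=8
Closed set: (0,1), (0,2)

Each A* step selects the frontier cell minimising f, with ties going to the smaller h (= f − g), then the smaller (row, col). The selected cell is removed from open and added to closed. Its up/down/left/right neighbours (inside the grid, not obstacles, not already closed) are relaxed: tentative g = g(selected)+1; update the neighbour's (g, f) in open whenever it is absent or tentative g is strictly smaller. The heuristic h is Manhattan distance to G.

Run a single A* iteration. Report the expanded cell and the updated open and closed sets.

expanded=(0,0); open=[(0,3) g=1 f=10, (1,0) g=3 f=8, (1,1) g=2 f=8, (1,2) g=1 f=8]; closed=[(0,0), (0,1), (0,2)]

step 1: expand (0,0) (f=8, h=6) → closed; open now [(0,3) g=1 f=10, (1,0) g=3 f=8, (1,1) g=2 f=8, (1,2) g=1 f=8]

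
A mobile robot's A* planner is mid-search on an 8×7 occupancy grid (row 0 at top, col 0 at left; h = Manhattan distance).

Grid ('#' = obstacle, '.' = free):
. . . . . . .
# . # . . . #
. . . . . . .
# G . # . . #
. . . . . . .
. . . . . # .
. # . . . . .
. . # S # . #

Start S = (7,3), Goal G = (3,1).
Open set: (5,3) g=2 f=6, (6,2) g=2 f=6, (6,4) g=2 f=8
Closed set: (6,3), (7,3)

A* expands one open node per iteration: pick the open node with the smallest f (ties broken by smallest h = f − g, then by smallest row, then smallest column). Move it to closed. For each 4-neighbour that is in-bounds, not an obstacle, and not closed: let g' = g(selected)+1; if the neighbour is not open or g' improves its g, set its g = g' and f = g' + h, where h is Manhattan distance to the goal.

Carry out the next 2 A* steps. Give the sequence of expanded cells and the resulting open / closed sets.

step 1: expand (5,3) (f=6, h=4) → closed; open now [(4,3) g=3 f=6, (5,2) g=3 f=6, (5,4) g=3 f=8, (6,2) g=2 f=6, (6,4) g=2 f=8]
step 2: expand (4,3) (f=6, h=3) → closed; open now [(4,2) g=4 f=6, (4,4) g=4 f=8, (5,2) g=3 f=6, (5,4) g=3 f=8, (6,2) g=2 f=6, (6,4) g=2 f=8]

order=[(5,3) → (4,3)]; open=[(4,2) g=4 f=6, (4,4) g=4 f=8, (5,2) g=3 f=6, (5,4) g=3 f=8, (6,2) g=2 f=6, (6,4) g=2 f=8]; closed=[(4,3), (5,3), (6,3), (7,3)]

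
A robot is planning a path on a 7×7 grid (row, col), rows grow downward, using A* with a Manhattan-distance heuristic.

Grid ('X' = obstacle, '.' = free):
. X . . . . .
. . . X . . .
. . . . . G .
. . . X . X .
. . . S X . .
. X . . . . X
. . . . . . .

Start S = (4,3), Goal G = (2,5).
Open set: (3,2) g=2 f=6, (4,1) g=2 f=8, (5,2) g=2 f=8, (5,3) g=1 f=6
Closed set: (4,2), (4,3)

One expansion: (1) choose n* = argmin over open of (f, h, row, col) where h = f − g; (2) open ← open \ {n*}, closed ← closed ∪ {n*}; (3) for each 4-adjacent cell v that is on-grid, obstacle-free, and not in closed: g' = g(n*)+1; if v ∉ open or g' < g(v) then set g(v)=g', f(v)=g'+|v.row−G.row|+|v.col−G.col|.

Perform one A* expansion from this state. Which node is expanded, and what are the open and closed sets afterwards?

expanded=(3,2); open=[(2,2) g=3 f=6, (3,1) g=3 f=8, (4,1) g=2 f=8, (5,2) g=2 f=8, (5,3) g=1 f=6]; closed=[(3,2), (4,2), (4,3)]

step 1: expand (3,2) (f=6, h=4) → closed; open now [(2,2) g=3 f=6, (3,1) g=3 f=8, (4,1) g=2 f=8, (5,2) g=2 f=8, (5,3) g=1 f=6]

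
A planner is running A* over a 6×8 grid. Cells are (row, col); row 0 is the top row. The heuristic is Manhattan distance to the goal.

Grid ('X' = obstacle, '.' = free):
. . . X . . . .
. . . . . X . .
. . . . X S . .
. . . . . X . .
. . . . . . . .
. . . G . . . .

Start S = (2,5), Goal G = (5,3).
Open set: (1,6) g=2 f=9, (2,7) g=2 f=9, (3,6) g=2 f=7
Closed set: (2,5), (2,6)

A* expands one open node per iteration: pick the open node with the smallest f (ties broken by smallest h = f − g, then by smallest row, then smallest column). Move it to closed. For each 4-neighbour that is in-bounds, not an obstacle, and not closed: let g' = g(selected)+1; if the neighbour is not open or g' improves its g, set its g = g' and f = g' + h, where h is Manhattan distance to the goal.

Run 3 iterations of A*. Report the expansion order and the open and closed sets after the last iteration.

step 1: expand (3,6) (f=7, h=5) → closed; open now [(1,6) g=2 f=9, (2,7) g=2 f=9, (3,7) g=3 f=9, (4,6) g=3 f=7]
step 2: expand (4,6) (f=7, h=4) → closed; open now [(1,6) g=2 f=9, (2,7) g=2 f=9, (3,7) g=3 f=9, (4,5) g=4 f=7, (4,7) g=4 f=9, (5,6) g=4 f=7]
step 3: expand (4,5) (f=7, h=3) → closed; open now [(1,6) g=2 f=9, (2,7) g=2 f=9, (3,7) g=3 f=9, (4,4) g=5 f=7, (4,7) g=4 f=9, (5,5) g=5 f=7, (5,6) g=4 f=7]

order=[(3,6) → (4,6) → (4,5)]; open=[(1,6) g=2 f=9, (2,7) g=2 f=9, (3,7) g=3 f=9, (4,4) g=5 f=7, (4,7) g=4 f=9, (5,5) g=5 f=7, (5,6) g=4 f=7]; closed=[(2,5), (2,6), (3,6), (4,5), (4,6)]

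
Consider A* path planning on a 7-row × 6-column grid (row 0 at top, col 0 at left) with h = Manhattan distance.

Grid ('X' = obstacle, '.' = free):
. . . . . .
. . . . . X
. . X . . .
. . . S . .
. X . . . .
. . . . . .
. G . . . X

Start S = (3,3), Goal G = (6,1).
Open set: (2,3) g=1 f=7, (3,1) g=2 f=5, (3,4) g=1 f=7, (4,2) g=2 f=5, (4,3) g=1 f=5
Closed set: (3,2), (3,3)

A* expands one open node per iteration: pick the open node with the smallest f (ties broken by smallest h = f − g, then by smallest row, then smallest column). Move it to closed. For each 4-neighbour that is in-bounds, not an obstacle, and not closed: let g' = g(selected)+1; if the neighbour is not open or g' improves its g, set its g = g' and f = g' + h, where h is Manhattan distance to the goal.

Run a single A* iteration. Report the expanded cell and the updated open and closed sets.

expanded=(3,1); open=[(2,1) g=3 f=7, (2,3) g=1 f=7, (3,0) g=3 f=7, (3,4) g=1 f=7, (4,2) g=2 f=5, (4,3) g=1 f=5]; closed=[(3,1), (3,2), (3,3)]

step 1: expand (3,1) (f=5, h=3) → closed; open now [(2,1) g=3 f=7, (2,3) g=1 f=7, (3,0) g=3 f=7, (3,4) g=1 f=7, (4,2) g=2 f=5, (4,3) g=1 f=5]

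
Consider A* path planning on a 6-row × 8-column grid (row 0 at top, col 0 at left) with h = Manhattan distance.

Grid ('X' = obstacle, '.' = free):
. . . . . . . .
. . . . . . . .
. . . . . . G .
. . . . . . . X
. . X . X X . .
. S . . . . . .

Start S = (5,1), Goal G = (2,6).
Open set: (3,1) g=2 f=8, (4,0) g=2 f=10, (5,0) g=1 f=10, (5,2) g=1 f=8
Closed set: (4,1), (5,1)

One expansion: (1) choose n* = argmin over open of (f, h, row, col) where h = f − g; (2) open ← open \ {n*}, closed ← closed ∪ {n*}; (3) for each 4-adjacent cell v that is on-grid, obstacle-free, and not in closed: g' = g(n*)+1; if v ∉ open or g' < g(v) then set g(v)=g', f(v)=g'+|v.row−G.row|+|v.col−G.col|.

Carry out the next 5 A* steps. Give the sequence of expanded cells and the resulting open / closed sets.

step 1: expand (3,1) (f=8, h=6) → closed; open now [(2,1) g=3 f=8, (3,0) g=3 f=10, (3,2) g=3 f=8, (4,0) g=2 f=10, (5,0) g=1 f=10, (5,2) g=1 f=8]
step 2: expand (2,1) (f=8, h=5) → closed; open now [(1,1) g=4 f=10, (2,0) g=4 f=10, (2,2) g=4 f=8, (3,0) g=3 f=10, (3,2) g=3 f=8, (4,0) g=2 f=10, (5,0) g=1 f=10, (5,2) g=1 f=8]
step 3: expand (2,2) (f=8, h=4) → closed; open now [(1,1) g=4 f=10, (1,2) g=5 f=10, (2,0) g=4 f=10, (2,3) g=5 f=8, (3,0) g=3 f=10, (3,2) g=3 f=8, (4,0) g=2 f=10, (5,0) g=1 f=10, (5,2) g=1 f=8]
step 4: expand (2,3) (f=8, h=3) → closed; open now [(1,1) g=4 f=10, (1,2) g=5 f=10, (1,3) g=6 f=10, (2,0) g=4 f=10, (2,4) g=6 f=8, (3,0) g=3 f=10, (3,2) g=3 f=8, (3,3) g=6 f=10, (4,0) g=2 f=10, (5,0) g=1 f=10, (5,2) g=1 f=8]
step 5: expand (2,4) (f=8, h=2) → closed; open now [(1,1) g=4 f=10, (1,2) g=5 f=10, (1,3) g=6 f=10, (1,4) g=7 f=10, (2,0) g=4 f=10, (2,5) g=7 f=8, (3,0) g=3 f=10, (3,2) g=3 f=8, (3,3) g=6 f=10, (3,4) g=7 f=10, (4,0) g=2 f=10, (5,0) g=1 f=10, (5,2) g=1 f=8]

order=[(3,1) → (2,1) → (2,2) → (2,3) → (2,4)]; open=[(1,1) g=4 f=10, (1,2) g=5 f=10, (1,3) g=6 f=10, (1,4) g=7 f=10, (2,0) g=4 f=10, (2,5) g=7 f=8, (3,0) g=3 f=10, (3,2) g=3 f=8, (3,3) g=6 f=10, (3,4) g=7 f=10, (4,0) g=2 f=10, (5,0) g=1 f=10, (5,2) g=1 f=8]; closed=[(2,1), (2,2), (2,3), (2,4), (3,1), (4,1), (5,1)]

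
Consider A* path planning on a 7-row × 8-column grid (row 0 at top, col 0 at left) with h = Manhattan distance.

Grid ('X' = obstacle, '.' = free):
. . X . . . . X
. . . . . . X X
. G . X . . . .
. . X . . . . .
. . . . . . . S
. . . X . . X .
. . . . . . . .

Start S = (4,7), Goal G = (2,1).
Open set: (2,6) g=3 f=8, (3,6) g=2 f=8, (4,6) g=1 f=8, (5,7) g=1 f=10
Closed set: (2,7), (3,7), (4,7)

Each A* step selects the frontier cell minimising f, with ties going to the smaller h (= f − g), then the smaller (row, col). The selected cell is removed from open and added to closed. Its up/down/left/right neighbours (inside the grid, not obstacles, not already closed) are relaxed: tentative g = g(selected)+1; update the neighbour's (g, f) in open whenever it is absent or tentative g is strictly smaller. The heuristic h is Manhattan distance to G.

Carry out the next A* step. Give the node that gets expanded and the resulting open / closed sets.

expanded=(2,6); open=[(2,5) g=4 f=8, (3,6) g=2 f=8, (4,6) g=1 f=8, (5,7) g=1 f=10]; closed=[(2,6), (2,7), (3,7), (4,7)]

step 1: expand (2,6) (f=8, h=5) → closed; open now [(2,5) g=4 f=8, (3,6) g=2 f=8, (4,6) g=1 f=8, (5,7) g=1 f=10]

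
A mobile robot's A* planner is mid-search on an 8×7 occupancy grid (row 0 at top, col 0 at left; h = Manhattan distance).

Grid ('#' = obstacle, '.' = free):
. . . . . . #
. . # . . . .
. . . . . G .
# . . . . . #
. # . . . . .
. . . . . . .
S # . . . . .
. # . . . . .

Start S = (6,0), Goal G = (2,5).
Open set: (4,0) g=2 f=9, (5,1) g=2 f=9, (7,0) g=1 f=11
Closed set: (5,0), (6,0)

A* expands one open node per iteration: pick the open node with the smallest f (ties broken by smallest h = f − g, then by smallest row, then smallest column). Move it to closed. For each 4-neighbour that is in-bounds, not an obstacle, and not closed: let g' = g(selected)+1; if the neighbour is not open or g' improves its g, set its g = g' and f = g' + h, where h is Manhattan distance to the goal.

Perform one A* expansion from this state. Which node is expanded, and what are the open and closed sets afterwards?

step 1: expand (4,0) (f=9, h=7) → closed; open now [(5,1) g=2 f=9, (7,0) g=1 f=11]

expanded=(4,0); open=[(5,1) g=2 f=9, (7,0) g=1 f=11]; closed=[(4,0), (5,0), (6,0)]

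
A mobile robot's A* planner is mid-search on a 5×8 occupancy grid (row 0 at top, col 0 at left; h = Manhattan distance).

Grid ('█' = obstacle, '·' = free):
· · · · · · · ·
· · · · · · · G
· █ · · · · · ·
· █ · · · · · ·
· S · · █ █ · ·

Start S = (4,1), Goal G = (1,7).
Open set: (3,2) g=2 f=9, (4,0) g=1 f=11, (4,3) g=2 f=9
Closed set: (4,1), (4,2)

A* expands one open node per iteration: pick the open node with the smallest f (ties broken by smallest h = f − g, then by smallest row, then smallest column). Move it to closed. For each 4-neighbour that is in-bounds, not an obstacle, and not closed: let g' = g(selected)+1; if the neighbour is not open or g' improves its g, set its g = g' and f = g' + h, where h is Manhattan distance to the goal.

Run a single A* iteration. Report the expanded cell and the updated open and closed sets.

step 1: expand (3,2) (f=9, h=7) → closed; open now [(2,2) g=3 f=9, (3,3) g=3 f=9, (4,0) g=1 f=11, (4,3) g=2 f=9]

expanded=(3,2); open=[(2,2) g=3 f=9, (3,3) g=3 f=9, (4,0) g=1 f=11, (4,3) g=2 f=9]; closed=[(3,2), (4,1), (4,2)]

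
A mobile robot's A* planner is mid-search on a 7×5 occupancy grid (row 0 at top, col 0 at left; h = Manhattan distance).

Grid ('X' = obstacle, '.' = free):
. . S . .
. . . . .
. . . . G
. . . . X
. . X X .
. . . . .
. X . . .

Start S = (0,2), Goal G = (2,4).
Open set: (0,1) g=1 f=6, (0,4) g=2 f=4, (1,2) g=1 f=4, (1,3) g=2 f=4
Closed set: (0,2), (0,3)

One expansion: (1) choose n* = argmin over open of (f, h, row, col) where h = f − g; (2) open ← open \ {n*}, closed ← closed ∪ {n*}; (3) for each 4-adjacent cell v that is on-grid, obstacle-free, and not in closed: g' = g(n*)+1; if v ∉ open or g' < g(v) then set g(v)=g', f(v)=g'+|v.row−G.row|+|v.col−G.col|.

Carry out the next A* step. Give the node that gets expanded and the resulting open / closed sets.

expanded=(0,4); open=[(0,1) g=1 f=6, (1,2) g=1 f=4, (1,3) g=2 f=4, (1,4) g=3 f=4]; closed=[(0,2), (0,3), (0,4)]

step 1: expand (0,4) (f=4, h=2) → closed; open now [(0,1) g=1 f=6, (1,2) g=1 f=4, (1,3) g=2 f=4, (1,4) g=3 f=4]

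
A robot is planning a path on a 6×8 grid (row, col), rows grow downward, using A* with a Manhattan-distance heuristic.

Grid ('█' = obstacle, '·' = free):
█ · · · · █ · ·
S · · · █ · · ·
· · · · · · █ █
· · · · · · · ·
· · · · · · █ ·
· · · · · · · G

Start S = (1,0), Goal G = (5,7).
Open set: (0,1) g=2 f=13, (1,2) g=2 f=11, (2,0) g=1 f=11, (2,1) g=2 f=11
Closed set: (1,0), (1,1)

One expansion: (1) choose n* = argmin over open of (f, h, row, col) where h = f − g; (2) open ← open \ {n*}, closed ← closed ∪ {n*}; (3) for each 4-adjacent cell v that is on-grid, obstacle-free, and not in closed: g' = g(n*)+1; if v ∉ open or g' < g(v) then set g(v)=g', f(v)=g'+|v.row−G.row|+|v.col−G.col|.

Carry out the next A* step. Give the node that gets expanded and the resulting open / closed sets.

step 1: expand (1,2) (f=11, h=9) → closed; open now [(0,1) g=2 f=13, (0,2) g=3 f=13, (1,3) g=3 f=11, (2,0) g=1 f=11, (2,1) g=2 f=11, (2,2) g=3 f=11]

expanded=(1,2); open=[(0,1) g=2 f=13, (0,2) g=3 f=13, (1,3) g=3 f=11, (2,0) g=1 f=11, (2,1) g=2 f=11, (2,2) g=3 f=11]; closed=[(1,0), (1,1), (1,2)]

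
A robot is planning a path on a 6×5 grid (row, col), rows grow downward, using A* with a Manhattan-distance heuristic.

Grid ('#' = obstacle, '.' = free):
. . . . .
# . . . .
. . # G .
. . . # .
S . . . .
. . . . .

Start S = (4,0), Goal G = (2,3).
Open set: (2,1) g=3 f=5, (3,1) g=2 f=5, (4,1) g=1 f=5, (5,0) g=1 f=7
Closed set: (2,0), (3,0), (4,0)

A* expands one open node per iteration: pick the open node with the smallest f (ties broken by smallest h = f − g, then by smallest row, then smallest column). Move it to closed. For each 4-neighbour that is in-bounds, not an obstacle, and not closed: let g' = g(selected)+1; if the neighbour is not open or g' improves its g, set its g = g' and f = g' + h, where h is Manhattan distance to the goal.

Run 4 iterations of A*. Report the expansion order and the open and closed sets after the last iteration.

step 1: expand (2,1) (f=5, h=2) → closed; open now [(1,1) g=4 f=7, (3,1) g=2 f=5, (4,1) g=1 f=5, (5,0) g=1 f=7]
step 2: expand (3,1) (f=5, h=3) → closed; open now [(1,1) g=4 f=7, (3,2) g=3 f=5, (4,1) g=1 f=5, (5,0) g=1 f=7]
step 3: expand (3,2) (f=5, h=2) → closed; open now [(1,1) g=4 f=7, (4,1) g=1 f=5, (4,2) g=4 f=7, (5,0) g=1 f=7]
step 4: expand (4,1) (f=5, h=4) → closed; open now [(1,1) g=4 f=7, (4,2) g=2 f=5, (5,0) g=1 f=7, (5,1) g=2 f=7]

order=[(2,1) → (3,1) → (3,2) → (4,1)]; open=[(1,1) g=4 f=7, (4,2) g=2 f=5, (5,0) g=1 f=7, (5,1) g=2 f=7]; closed=[(2,0), (2,1), (3,0), (3,1), (3,2), (4,0), (4,1)]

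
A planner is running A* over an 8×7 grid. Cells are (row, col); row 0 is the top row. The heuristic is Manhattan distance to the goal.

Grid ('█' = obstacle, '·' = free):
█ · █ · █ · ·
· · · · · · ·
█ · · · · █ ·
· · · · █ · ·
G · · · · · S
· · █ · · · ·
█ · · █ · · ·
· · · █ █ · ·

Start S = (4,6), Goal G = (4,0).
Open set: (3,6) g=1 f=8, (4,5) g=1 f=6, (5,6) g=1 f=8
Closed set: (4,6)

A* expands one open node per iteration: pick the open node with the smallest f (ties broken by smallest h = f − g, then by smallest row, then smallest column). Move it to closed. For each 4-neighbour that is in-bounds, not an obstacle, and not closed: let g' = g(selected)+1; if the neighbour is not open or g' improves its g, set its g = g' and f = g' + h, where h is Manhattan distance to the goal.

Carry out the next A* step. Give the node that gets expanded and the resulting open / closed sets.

expanded=(4,5); open=[(3,5) g=2 f=8, (3,6) g=1 f=8, (4,4) g=2 f=6, (5,5) g=2 f=8, (5,6) g=1 f=8]; closed=[(4,5), (4,6)]

step 1: expand (4,5) (f=6, h=5) → closed; open now [(3,5) g=2 f=8, (3,6) g=1 f=8, (4,4) g=2 f=6, (5,5) g=2 f=8, (5,6) g=1 f=8]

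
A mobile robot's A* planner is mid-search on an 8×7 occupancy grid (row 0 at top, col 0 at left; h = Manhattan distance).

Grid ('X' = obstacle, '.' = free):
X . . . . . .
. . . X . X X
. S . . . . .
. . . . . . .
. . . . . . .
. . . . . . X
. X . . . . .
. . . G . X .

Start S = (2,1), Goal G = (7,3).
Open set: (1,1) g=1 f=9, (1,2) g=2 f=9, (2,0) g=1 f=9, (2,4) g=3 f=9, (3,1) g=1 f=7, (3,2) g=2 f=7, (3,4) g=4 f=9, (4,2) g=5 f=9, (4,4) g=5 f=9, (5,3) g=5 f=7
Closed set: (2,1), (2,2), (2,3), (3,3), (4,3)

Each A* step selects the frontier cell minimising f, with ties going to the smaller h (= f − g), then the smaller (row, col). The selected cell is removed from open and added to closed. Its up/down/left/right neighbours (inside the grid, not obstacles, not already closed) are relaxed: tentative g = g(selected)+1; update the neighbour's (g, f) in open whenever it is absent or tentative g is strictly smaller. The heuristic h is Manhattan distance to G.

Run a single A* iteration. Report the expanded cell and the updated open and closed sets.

expanded=(5,3); open=[(1,1) g=1 f=9, (1,2) g=2 f=9, (2,0) g=1 f=9, (2,4) g=3 f=9, (3,1) g=1 f=7, (3,2) g=2 f=7, (3,4) g=4 f=9, (4,2) g=5 f=9, (4,4) g=5 f=9, (5,2) g=6 f=9, (5,4) g=6 f=9, (6,3) g=6 f=7]; closed=[(2,1), (2,2), (2,3), (3,3), (4,3), (5,3)]

step 1: expand (5,3) (f=7, h=2) → closed; open now [(1,1) g=1 f=9, (1,2) g=2 f=9, (2,0) g=1 f=9, (2,4) g=3 f=9, (3,1) g=1 f=7, (3,2) g=2 f=7, (3,4) g=4 f=9, (4,2) g=5 f=9, (4,4) g=5 f=9, (5,2) g=6 f=9, (5,4) g=6 f=9, (6,3) g=6 f=7]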